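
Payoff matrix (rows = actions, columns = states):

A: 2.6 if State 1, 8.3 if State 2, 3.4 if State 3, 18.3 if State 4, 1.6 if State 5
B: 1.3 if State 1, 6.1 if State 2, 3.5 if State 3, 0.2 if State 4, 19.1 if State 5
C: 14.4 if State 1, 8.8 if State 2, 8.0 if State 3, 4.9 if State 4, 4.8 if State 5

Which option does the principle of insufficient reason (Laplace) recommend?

Row averages: A=6.84, B=6.04, C=8.18
Highest average = 8.18 → C.

C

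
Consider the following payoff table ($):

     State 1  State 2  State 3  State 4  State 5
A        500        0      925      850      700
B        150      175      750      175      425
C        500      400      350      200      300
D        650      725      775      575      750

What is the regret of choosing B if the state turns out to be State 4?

675

Best payoff under State 4 is 850.
Regret = 850 − 175 = 675.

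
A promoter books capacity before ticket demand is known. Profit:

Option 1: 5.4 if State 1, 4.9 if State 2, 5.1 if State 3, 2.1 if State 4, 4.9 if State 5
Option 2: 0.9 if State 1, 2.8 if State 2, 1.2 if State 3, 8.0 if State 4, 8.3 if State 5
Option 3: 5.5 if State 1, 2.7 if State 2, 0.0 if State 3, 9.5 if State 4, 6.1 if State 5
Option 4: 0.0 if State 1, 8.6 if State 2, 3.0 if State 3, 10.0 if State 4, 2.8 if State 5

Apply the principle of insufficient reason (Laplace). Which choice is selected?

Option 4

Row averages: Option 1=4.48, Option 2=4.24, Option 3=4.76, Option 4=4.88
Highest average = 4.88 → Option 4.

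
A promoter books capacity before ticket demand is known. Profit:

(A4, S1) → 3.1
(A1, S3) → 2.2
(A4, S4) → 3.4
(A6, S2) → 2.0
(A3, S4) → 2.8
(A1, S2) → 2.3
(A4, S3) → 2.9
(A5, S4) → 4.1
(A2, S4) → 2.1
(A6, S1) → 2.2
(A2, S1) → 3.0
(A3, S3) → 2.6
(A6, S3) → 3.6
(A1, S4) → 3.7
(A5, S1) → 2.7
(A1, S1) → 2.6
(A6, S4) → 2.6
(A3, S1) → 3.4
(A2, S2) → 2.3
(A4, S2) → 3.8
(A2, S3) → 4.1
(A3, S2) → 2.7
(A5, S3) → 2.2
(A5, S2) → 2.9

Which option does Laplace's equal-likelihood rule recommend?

Row averages: A1=2.7, A2=2.875, A3=2.875, A4=3.3, A5=2.975, A6=2.6
Highest average = 3.3 → A4.

A4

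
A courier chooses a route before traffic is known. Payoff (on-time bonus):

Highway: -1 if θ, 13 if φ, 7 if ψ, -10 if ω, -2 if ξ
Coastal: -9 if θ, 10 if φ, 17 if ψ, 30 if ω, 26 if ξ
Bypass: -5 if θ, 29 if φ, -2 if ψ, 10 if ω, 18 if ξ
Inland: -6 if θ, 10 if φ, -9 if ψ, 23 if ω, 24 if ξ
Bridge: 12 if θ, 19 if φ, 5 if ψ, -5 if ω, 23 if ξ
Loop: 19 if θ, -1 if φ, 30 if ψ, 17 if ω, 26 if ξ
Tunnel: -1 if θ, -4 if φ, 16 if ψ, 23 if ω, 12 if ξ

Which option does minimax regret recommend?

Column bests: θ=19, φ=29, ψ=30, ω=30, ξ=26.
Highway regrets: 20, 16, 23, 40, 28 → max 40
Coastal regrets: 28, 19, 13, 0, 0 → max 28
Bypass regrets: 24, 0, 32, 20, 8 → max 32
Inland regrets: 25, 19, 39, 7, 2 → max 39
Bridge regrets: 7, 10, 25, 35, 3 → max 35
Loop regrets: 0, 30, 0, 13, 0 → max 30
Tunnel regrets: 20, 33, 14, 7, 14 → max 33
Smallest max regret = 28 → Coastal.

Coastal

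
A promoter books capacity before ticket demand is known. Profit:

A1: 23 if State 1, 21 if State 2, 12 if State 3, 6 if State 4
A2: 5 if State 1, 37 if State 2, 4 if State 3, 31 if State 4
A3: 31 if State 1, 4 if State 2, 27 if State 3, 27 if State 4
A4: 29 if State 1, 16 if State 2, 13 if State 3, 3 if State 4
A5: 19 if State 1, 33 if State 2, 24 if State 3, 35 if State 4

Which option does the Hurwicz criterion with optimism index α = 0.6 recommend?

A5

A1: 0.6·23 + 0.4·6 = 16.2
A2: 0.6·37 + 0.4·4 = 23.8
A3: 0.6·31 + 0.4·4 = 20.2
A4: 0.6·29 + 0.4·3 = 18.6
A5: 0.6·35 + 0.4·19 = 28.6
Highest Hurwicz score = 28.6 → A5.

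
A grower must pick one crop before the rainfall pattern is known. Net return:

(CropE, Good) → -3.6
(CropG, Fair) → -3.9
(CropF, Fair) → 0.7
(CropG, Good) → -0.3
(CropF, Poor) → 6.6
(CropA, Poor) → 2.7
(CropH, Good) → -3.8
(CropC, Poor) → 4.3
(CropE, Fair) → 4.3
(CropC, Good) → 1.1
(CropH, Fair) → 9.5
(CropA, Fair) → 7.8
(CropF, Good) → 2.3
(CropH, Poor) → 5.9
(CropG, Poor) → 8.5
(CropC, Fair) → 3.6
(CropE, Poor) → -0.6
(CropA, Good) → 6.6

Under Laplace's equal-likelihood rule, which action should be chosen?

Row averages: CropC=3, CropH=58/15, CropE=1/30, CropG=43/30, CropF=3.2, CropA=5.7
Highest average = 5.7 → CropA.

CropA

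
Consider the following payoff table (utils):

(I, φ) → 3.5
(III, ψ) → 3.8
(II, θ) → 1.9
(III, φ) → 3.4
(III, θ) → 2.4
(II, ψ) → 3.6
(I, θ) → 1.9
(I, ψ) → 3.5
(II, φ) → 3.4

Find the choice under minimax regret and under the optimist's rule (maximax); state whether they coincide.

minimax regret → III; maximax → III (agree)

Column bests: θ=2.4, φ=3.5, ψ=3.8.
I regrets: 0.5, 0.0, 0.3 → max 0.5
II regrets: 0.5, 0.1, 0.2 → max 0.5
III regrets: 0.0, 0.1, 0.0 → max 0.1
Smallest max regret = 0.1 → III.
Row maxima: I=3.5, II=3.6, III=3.8
Best best-case = 3.8 → III.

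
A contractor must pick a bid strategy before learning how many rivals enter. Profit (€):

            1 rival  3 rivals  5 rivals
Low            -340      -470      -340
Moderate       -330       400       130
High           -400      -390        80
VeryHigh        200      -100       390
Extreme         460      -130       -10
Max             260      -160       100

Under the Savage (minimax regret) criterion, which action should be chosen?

VeryHigh

Column bests: 1 rival=460, 3 rivals=400, 5 rivals=390.
Low regrets: 800, 870, 730 → max 870
Moderate regrets: 790, 0, 260 → max 790
High regrets: 860, 790, 310 → max 860
VeryHigh regrets: 260, 500, 0 → max 500
Extreme regrets: 0, 530, 400 → max 530
Max regrets: 200, 560, 290 → max 560
Smallest max regret = 500 → VeryHigh.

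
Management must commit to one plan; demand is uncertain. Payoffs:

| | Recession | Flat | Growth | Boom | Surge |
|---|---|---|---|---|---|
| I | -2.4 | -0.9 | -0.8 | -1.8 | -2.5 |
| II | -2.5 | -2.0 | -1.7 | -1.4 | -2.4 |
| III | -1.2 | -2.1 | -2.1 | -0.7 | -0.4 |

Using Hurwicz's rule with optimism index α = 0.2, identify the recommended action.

III

I: 0.2·(-0.8) + 0.8·(-2.5) = -2.16
II: 0.2·(-1.4) + 0.8·(-2.5) = -2.28
III: 0.2·(-0.4) + 0.8·(-2.1) = -1.76
Highest Hurwicz score = -1.76 → III.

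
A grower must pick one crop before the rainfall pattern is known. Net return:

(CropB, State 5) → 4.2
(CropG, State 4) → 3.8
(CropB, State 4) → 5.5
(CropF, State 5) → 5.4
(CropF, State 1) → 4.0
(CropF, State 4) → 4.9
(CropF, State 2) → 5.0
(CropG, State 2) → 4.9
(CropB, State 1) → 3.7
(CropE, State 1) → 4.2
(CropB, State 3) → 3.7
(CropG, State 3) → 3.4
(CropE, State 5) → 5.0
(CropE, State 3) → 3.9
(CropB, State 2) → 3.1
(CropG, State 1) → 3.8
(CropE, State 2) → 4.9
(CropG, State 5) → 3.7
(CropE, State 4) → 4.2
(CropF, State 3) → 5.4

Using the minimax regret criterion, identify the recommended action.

CropF

Column bests: State 1=4.2, State 2=5.0, State 3=5.4, State 4=5.5, State 5=5.4.
CropB regrets: 0.5, 1.9, 1.7, 0.0, 1.2 → max 1.9
CropG regrets: 0.4, 0.1, 2.0, 1.7, 1.7 → max 2.0
CropF regrets: 0.2, 0.0, 0.0, 0.6, 0.0 → max 0.6
CropE regrets: 0.0, 0.1, 1.5, 1.3, 0.4 → max 1.5
Smallest max regret = 0.6 → CropF.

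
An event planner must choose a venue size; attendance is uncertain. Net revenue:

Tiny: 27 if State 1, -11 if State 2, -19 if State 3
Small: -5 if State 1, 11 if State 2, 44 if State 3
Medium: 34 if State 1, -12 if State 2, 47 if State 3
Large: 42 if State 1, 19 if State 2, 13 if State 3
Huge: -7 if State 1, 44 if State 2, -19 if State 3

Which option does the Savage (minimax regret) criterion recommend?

Column bests: State 1=42, State 2=44, State 3=47.
Tiny regrets: 15, 55, 66 → max 66
Small regrets: 47, 33, 3 → max 47
Medium regrets: 8, 56, 0 → max 56
Large regrets: 0, 25, 34 → max 34
Huge regrets: 49, 0, 66 → max 66
Smallest max regret = 34 → Large.

Large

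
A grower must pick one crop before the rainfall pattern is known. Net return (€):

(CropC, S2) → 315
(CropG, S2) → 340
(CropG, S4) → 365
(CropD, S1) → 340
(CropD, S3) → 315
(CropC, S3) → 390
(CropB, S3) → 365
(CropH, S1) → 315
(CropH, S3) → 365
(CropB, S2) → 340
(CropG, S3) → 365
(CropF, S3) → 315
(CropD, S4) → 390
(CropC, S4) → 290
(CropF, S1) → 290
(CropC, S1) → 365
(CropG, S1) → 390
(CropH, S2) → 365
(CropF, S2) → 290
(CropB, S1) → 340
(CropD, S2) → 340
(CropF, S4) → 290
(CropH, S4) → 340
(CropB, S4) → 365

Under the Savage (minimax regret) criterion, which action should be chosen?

CropG

Column bests: S1=390, S2=365, S3=390, S4=390.
CropD regrets: 50, 25, 75, 0 → max 75
CropC regrets: 25, 50, 0, 100 → max 100
CropH regrets: 75, 0, 25, 50 → max 75
CropF regrets: 100, 75, 75, 100 → max 100
CropG regrets: 0, 25, 25, 25 → max 25
CropB regrets: 50, 25, 25, 25 → max 50
Smallest max regret = 25 → CropG.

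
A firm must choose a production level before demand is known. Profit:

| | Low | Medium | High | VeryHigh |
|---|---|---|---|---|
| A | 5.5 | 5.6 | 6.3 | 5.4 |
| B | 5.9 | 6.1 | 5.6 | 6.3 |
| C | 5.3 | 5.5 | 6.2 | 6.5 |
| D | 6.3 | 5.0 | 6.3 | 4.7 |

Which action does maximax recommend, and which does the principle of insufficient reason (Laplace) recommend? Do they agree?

maximax → C; laplace → B (disagree)

Row maxima: A=6.3, B=6.3, C=6.5, D=6.3
Best best-case = 6.5 → C.
Row averages: A=5.7, B=5.975, C=5.875, D=5.575
Highest average = 5.975 → B.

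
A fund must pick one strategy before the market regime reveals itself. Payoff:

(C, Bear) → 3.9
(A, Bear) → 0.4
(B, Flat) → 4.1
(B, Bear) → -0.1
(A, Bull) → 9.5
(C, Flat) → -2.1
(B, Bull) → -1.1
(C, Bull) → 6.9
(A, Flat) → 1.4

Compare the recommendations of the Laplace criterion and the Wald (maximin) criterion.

laplace → A; maximin → A (agree)

Row averages: A=113/30, B=29/30, C=2.9
Highest average = 113/30 → A.
Row minima: A=0.4, B=-1.1, C=-2.1
Best worst-case = 0.4 → A.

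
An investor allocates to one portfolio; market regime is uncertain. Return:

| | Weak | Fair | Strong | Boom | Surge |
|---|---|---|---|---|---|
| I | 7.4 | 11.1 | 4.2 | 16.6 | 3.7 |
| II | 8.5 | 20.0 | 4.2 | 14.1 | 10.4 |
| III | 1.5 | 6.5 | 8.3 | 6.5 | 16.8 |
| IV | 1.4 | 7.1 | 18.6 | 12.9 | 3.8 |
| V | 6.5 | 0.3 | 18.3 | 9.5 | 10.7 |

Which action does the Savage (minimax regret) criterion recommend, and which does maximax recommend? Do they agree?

Column bests: Weak=8.5, Fair=20.0, Strong=18.6, Boom=16.6, Surge=16.8.
I regrets: 1.1, 8.9, 14.4, 0.0, 13.1 → max 14.4
II regrets: 0.0, 0.0, 14.4, 2.5, 6.4 → max 14.4
III regrets: 7.0, 13.5, 10.3, 10.1, 0.0 → max 13.5
IV regrets: 7.1, 12.9, 0.0, 3.7, 13.0 → max 13.0
V regrets: 2.0, 19.7, 0.3, 7.1, 6.1 → max 19.7
Smallest max regret = 13.0 → IV.
Row maxima: I=16.6, II=20.0, III=16.8, IV=18.6, V=18.3
Best best-case = 20.0 → II.

minimax regret → IV; maximax → II (disagree)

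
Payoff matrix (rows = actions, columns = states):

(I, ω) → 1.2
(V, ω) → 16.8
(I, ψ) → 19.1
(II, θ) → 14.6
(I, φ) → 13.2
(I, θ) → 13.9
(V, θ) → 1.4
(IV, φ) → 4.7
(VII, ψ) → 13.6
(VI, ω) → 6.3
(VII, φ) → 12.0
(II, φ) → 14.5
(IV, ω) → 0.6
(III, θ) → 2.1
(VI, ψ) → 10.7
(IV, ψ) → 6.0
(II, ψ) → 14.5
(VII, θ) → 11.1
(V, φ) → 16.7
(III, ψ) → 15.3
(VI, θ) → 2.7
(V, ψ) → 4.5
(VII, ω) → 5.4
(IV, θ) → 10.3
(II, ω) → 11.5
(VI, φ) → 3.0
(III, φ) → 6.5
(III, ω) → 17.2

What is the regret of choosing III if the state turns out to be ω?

Best payoff under ω is 17.2.
Regret = 17.2 − 17.2 = 0.0.

0.0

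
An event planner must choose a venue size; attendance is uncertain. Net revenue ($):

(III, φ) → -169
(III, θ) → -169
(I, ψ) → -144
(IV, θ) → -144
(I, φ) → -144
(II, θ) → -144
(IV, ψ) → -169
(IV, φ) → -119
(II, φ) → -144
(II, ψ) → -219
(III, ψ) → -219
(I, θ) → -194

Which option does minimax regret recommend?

Column bests: θ=-144, φ=-119, ψ=-144.
I regrets: 50, 25, 0 → max 50
II regrets: 0, 25, 75 → max 75
III regrets: 25, 50, 75 → max 75
IV regrets: 0, 0, 25 → max 25
Smallest max regret = 25 → IV.

IV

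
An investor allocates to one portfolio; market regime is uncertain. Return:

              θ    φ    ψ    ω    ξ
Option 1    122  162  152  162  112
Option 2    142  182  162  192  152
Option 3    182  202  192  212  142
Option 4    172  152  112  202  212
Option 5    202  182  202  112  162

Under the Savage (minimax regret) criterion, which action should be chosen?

Column bests: θ=202, φ=202, ψ=202, ω=212, ξ=212.
Option 1 regrets: 80, 40, 50, 50, 100 → max 100
Option 2 regrets: 60, 20, 40, 20, 60 → max 60
Option 3 regrets: 20, 0, 10, 0, 70 → max 70
Option 4 regrets: 30, 50, 90, 10, 0 → max 90
Option 5 regrets: 0, 20, 0, 100, 50 → max 100
Smallest max regret = 60 → Option 2.

Option 2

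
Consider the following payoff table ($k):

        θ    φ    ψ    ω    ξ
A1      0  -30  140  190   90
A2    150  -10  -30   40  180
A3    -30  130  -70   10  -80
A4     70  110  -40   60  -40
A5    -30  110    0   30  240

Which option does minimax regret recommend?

Column bests: θ=150, φ=130, ψ=140, ω=190, ξ=240.
A1 regrets: 150, 160, 0, 0, 150 → max 160
A2 regrets: 0, 140, 170, 150, 60 → max 170
A3 regrets: 180, 0, 210, 180, 320 → max 320
A4 regrets: 80, 20, 180, 130, 280 → max 280
A5 regrets: 180, 20, 140, 160, 0 → max 180
Smallest max regret = 160 → A1.

A1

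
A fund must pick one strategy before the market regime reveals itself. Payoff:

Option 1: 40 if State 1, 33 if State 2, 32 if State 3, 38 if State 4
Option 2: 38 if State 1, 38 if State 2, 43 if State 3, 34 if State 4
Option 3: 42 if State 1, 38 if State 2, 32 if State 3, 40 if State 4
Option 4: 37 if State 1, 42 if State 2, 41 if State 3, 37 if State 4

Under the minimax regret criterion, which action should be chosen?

Option 4

Column bests: State 1=42, State 2=42, State 3=43, State 4=40.
Option 1 regrets: 2, 9, 11, 2 → max 11
Option 2 regrets: 4, 4, 0, 6 → max 6
Option 3 regrets: 0, 4, 11, 0 → max 11
Option 4 regrets: 5, 0, 2, 3 → max 5
Smallest max regret = 5 → Option 4.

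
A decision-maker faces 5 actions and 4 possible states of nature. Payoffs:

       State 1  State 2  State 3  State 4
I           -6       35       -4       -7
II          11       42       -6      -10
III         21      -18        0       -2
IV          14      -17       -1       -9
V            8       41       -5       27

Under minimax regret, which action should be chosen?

V

Column bests: State 1=21, State 2=42, State 3=0, State 4=27.
I regrets: 27, 7, 4, 34 → max 34
II regrets: 10, 0, 6, 37 → max 37
III regrets: 0, 60, 0, 29 → max 60
IV regrets: 7, 59, 1, 36 → max 59
V regrets: 13, 1, 5, 0 → max 13
Smallest max regret = 13 → V.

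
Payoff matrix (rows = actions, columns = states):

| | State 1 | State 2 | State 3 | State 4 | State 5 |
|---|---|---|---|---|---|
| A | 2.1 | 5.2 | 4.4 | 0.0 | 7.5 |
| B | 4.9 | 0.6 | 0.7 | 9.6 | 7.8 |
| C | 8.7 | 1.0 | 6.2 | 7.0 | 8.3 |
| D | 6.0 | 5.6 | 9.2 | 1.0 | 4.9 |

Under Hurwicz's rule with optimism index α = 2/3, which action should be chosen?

A: 2/3·7.5 + 1/3·0.0 = 5
B: 2/3·9.6 + 1/3·0.6 = 6.6
C: 2/3·8.7 + 1/3·1.0 = 92/15
D: 2/3·9.2 + 1/3·1.0 = 97/15
Highest Hurwicz score = 6.6 → B.

B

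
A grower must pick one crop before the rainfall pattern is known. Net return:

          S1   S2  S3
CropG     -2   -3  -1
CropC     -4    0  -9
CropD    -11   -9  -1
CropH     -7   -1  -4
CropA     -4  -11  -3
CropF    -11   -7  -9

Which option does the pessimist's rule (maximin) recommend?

CropG

Row minima: CropG=-3, CropC=-9, CropD=-11, CropH=-7, CropA=-11, CropF=-11
Best worst-case = -3 → CropG.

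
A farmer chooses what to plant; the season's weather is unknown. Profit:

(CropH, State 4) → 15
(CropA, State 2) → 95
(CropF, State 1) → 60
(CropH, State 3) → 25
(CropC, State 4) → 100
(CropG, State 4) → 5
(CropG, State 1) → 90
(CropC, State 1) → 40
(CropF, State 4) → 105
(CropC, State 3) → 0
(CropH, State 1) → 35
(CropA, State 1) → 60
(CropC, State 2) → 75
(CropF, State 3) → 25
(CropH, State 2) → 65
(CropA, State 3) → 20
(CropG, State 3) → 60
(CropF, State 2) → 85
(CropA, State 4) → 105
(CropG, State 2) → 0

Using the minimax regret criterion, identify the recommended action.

CropF

Column bests: State 1=90, State 2=95, State 3=60, State 4=105.
CropA regrets: 30, 0, 40, 0 → max 40
CropC regrets: 50, 20, 60, 5 → max 60
CropG regrets: 0, 95, 0, 100 → max 100
CropF regrets: 30, 10, 35, 0 → max 35
CropH regrets: 55, 30, 35, 90 → max 90
Smallest max regret = 35 → CropF.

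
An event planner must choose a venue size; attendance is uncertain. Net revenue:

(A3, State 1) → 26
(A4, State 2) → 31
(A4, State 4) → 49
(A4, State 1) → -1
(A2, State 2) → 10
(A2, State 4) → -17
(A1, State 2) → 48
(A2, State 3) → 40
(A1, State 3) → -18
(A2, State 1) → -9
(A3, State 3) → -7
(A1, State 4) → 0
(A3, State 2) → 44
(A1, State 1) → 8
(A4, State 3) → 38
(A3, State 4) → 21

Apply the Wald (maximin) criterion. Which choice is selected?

A4

Row minima: A1=-18, A2=-17, A3=-7, A4=-1
Best worst-case = -1 → A4.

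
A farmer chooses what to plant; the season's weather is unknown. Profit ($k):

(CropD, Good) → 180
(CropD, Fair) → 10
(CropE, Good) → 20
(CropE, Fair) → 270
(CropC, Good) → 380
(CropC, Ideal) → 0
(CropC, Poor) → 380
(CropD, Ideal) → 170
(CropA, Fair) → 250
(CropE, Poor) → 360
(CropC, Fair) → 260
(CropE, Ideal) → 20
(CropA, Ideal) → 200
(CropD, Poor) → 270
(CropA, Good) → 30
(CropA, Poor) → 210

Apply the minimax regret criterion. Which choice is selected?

CropC

Column bests: Poor=380, Fair=270, Good=380, Ideal=200.
CropE regrets: 20, 0, 360, 180 → max 360
CropA regrets: 170, 20, 350, 0 → max 350
CropD regrets: 110, 260, 200, 30 → max 260
CropC regrets: 0, 10, 0, 200 → max 200
Smallest max regret = 200 → CropC.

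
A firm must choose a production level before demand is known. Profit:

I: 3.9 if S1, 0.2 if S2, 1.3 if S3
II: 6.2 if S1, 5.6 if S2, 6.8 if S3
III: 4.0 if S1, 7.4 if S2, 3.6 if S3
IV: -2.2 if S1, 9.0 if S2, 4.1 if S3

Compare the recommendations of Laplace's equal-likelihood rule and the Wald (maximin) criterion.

laplace → II; maximin → II (agree)

Row averages: I=1.8, II=6.2, III=5, IV=109/30
Highest average = 6.2 → II.
Row minima: I=0.2, II=5.6, III=3.6, IV=-2.2
Best worst-case = 5.6 → II.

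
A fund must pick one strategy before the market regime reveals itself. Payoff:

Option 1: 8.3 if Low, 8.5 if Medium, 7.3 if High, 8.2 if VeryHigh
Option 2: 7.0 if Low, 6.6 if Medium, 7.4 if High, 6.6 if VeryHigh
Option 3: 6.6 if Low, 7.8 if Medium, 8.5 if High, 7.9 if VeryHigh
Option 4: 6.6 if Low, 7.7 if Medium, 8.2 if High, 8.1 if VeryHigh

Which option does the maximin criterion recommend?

Row minima: Option 1=7.3, Option 2=6.6, Option 3=6.6, Option 4=6.6
Best worst-case = 7.3 → Option 1.

Option 1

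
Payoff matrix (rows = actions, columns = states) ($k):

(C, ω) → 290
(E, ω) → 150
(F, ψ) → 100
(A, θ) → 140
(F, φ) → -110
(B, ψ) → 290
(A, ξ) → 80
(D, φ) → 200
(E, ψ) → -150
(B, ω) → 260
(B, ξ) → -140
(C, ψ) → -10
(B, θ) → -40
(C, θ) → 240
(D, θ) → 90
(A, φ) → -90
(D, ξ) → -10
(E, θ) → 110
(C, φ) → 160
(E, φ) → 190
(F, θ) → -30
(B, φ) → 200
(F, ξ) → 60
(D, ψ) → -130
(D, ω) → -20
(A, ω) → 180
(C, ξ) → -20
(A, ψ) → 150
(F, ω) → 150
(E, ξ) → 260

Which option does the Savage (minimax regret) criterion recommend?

Column bests: θ=240, φ=200, ψ=290, ω=290, ξ=260.
A regrets: 100, 290, 140, 110, 180 → max 290
B regrets: 280, 0, 0, 30, 400 → max 400
C regrets: 0, 40, 300, 0, 280 → max 300
D regrets: 150, 0, 420, 310, 270 → max 420
E regrets: 130, 10, 440, 140, 0 → max 440
F regrets: 270, 310, 190, 140, 200 → max 310
Smallest max regret = 290 → A.

A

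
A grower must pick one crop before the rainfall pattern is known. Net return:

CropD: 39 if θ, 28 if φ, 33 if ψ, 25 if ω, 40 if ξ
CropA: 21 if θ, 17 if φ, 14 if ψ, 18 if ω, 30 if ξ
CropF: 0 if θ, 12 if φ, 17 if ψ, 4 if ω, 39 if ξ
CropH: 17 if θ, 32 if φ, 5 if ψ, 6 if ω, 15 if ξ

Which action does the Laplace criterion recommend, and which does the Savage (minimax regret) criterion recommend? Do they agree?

laplace → CropD; minimax regret → CropD (agree)

Row averages: CropD=33, CropA=20, CropF=14.4, CropH=15
Highest average = 33 → CropD.
Column bests: θ=39, φ=32, ψ=33, ω=25, ξ=40.
CropD regrets: 0, 4, 0, 0, 0 → max 4
CropA regrets: 18, 15, 19, 7, 10 → max 19
CropF regrets: 39, 20, 16, 21, 1 → max 39
CropH regrets: 22, 0, 28, 19, 25 → max 28
Smallest max regret = 4 → CropD.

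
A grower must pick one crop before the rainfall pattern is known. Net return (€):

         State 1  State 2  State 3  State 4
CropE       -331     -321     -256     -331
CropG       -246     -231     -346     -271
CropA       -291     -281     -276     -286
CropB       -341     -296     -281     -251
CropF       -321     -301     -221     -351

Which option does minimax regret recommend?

Column bests: State 1=-246, State 2=-231, State 3=-221, State 4=-251.
CropE regrets: 85, 90, 35, 80 → max 90
CropG regrets: 0, 0, 125, 20 → max 125
CropA regrets: 45, 50, 55, 35 → max 55
CropB regrets: 95, 65, 60, 0 → max 95
CropF regrets: 75, 70, 0, 100 → max 100
Smallest max regret = 55 → CropA.

CropA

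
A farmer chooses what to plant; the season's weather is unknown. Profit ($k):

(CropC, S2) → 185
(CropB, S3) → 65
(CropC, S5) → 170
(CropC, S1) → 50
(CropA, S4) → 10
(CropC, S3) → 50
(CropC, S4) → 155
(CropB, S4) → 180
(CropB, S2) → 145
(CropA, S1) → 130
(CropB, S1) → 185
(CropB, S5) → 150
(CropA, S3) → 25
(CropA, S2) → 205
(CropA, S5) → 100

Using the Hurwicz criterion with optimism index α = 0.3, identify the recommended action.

CropB

CropA: 0.3·205 + 0.7·10 = 68.5
CropB: 0.3·185 + 0.7·65 = 101
CropC: 0.3·185 + 0.7·50 = 90.5
Highest Hurwicz score = 101 → CropB.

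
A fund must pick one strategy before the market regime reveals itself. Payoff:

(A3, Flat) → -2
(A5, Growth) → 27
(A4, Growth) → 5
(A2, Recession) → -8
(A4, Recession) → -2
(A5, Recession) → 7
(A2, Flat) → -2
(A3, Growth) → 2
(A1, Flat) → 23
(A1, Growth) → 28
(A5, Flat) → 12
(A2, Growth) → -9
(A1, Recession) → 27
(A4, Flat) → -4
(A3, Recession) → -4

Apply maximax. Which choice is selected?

Row maxima: A1=28, A2=-2, A3=2, A4=5, A5=27
Best best-case = 28 → A1.

A1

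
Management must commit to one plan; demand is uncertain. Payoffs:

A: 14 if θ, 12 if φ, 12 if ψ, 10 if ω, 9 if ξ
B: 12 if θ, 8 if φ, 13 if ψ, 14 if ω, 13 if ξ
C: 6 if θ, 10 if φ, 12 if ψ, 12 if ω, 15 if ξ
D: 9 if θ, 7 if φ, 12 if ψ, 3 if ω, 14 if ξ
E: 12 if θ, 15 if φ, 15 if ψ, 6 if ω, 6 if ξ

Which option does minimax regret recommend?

A

Column bests: θ=14, φ=15, ψ=15, ω=14, ξ=15.
A regrets: 0, 3, 3, 4, 6 → max 6
B regrets: 2, 7, 2, 0, 2 → max 7
C regrets: 8, 5, 3, 2, 0 → max 8
D regrets: 5, 8, 3, 11, 1 → max 11
E regrets: 2, 0, 0, 8, 9 → max 9
Smallest max regret = 6 → A.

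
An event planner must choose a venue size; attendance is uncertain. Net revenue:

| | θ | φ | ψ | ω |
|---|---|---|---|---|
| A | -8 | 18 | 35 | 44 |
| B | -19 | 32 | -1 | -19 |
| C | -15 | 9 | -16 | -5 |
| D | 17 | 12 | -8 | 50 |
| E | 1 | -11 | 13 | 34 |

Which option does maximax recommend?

D

Row maxima: A=44, B=32, C=9, D=50, E=34
Best best-case = 50 → D.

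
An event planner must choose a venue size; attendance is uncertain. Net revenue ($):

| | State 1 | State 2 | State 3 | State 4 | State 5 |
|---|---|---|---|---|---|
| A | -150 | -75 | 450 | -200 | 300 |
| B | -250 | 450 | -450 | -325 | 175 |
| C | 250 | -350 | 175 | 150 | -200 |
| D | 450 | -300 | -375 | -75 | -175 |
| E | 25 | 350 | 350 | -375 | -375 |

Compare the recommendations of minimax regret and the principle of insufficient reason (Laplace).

minimax regret → A; laplace → A (agree)

Column bests: State 1=450, State 2=450, State 3=450, State 4=150, State 5=300.
A regrets: 600, 525, 0, 350, 0 → max 600
B regrets: 700, 0, 900, 475, 125 → max 900
C regrets: 200, 800, 275, 0, 500 → max 800
D regrets: 0, 750, 825, 225, 475 → max 825
E regrets: 425, 100, 100, 525, 675 → max 675
Smallest max regret = 600 → A.
Row averages: A=65, B=-80, C=5, D=-95, E=-5
Highest average = 65 → A.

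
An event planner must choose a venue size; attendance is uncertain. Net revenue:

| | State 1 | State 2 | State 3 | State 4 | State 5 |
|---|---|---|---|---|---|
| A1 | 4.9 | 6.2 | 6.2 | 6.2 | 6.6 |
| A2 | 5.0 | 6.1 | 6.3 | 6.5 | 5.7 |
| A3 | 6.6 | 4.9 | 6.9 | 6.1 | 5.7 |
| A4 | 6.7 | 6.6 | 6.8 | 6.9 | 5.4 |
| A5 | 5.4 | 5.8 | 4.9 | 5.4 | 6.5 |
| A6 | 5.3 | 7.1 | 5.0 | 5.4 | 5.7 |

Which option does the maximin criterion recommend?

A4

Row minima: A1=4.9, A2=5.0, A3=4.9, A4=5.4, A5=4.9, A6=5.0
Best worst-case = 5.4 → A4.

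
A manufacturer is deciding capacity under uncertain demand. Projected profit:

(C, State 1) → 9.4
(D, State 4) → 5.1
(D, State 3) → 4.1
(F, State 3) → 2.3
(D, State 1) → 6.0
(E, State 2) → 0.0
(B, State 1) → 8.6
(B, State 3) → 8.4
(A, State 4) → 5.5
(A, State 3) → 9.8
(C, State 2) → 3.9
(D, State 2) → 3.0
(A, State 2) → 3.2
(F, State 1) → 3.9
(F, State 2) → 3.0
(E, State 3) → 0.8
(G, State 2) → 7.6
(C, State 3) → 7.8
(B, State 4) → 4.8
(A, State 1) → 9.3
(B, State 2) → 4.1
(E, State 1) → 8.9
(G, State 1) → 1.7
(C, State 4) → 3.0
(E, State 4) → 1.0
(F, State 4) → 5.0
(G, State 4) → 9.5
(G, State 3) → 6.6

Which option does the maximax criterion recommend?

A

Row maxima: A=9.8, B=8.6, C=9.4, D=6.0, E=8.9, F=5.0, G=9.5
Best best-case = 9.8 → A.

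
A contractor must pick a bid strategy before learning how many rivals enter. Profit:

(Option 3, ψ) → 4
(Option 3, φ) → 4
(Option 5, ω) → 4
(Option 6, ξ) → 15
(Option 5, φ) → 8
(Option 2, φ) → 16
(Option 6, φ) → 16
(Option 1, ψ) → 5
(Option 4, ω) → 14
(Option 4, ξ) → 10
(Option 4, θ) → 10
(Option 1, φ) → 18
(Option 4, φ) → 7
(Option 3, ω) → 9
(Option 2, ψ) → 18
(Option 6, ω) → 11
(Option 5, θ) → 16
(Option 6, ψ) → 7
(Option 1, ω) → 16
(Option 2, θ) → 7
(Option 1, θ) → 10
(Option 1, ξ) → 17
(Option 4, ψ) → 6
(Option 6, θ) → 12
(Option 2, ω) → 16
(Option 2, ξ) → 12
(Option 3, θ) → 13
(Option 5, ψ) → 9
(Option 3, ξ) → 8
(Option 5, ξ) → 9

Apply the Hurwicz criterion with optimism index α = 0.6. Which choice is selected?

Option 1: 0.6·18 + 0.4·5 = 12.8
Option 2: 0.6·18 + 0.4·7 = 13.6
Option 3: 0.6·13 + 0.4·4 = 9.4
Option 4: 0.6·14 + 0.4·6 = 10.8
Option 5: 0.6·16 + 0.4·4 = 11.2
Option 6: 0.6·16 + 0.4·7 = 12.4
Highest Hurwicz score = 13.6 → Option 2.

Option 2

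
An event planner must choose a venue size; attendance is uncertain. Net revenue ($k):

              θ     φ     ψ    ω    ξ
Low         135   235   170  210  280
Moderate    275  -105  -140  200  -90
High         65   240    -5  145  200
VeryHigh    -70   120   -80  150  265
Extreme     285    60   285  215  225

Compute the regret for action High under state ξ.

Best payoff under ξ is 280.
Regret = 280 − 200 = 80.

80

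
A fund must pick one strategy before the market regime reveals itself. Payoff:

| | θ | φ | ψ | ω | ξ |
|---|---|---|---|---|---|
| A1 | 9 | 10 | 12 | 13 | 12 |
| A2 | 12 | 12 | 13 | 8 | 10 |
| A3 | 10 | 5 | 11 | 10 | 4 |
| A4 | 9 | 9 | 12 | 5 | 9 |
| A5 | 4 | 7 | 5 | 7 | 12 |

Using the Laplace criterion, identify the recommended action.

A1

Row averages: A1=11.2, A2=11, A3=8, A4=8.8, A5=7
Highest average = 11.2 → A1.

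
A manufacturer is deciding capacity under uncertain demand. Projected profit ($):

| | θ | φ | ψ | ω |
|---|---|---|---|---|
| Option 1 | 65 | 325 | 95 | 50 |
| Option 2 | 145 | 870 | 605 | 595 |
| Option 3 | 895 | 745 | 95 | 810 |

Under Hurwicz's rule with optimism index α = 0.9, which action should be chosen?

Option 3

Option 1: 0.9·325 + 0.1·50 = 297.5
Option 2: 0.9·870 + 0.1·145 = 797.5
Option 3: 0.9·895 + 0.1·95 = 815
Highest Hurwicz score = 815 → Option 3.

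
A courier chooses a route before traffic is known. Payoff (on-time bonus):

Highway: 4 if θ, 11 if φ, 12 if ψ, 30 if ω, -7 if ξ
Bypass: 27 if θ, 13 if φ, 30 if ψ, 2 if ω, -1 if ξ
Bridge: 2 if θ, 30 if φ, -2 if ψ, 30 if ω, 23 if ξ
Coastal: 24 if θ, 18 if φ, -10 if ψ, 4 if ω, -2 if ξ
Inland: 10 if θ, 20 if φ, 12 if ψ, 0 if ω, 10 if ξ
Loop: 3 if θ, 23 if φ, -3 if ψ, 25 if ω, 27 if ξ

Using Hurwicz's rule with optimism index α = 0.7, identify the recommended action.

Highway: 0.7·30 + 0.3·(-7) = 18.9
Bypass: 0.7·30 + 0.3·(-1) = 20.7
Bridge: 0.7·30 + 0.3·(-2) = 20.4
Coastal: 0.7·24 + 0.3·(-10) = 13.8
Inland: 0.7·20 + 0.3·0 = 14
Loop: 0.7·27 + 0.3·(-3) = 18
Highest Hurwicz score = 20.7 → Bypass.

Bypass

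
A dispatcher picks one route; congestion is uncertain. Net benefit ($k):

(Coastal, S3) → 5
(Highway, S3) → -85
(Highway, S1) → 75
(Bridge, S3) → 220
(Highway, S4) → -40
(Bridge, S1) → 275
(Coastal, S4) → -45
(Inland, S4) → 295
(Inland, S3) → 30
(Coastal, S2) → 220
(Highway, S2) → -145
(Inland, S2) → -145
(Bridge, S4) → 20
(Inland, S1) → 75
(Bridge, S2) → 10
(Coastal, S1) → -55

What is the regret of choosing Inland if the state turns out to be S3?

190

Best payoff under S3 is 220.
Regret = 220 − 30 = 190.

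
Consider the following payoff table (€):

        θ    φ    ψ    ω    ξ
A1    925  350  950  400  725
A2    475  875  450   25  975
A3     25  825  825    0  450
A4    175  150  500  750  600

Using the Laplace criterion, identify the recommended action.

Row averages: A1=670, A2=560, A3=425, A4=435
Highest average = 670 → A1.

A1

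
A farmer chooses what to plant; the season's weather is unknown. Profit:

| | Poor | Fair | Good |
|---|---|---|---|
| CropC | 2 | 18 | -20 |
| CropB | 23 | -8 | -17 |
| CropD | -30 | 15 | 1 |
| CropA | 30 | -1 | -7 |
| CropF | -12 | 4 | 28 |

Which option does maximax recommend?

CropA

Row maxima: CropC=18, CropB=23, CropD=15, CropA=30, CropF=28
Best best-case = 30 → CropA.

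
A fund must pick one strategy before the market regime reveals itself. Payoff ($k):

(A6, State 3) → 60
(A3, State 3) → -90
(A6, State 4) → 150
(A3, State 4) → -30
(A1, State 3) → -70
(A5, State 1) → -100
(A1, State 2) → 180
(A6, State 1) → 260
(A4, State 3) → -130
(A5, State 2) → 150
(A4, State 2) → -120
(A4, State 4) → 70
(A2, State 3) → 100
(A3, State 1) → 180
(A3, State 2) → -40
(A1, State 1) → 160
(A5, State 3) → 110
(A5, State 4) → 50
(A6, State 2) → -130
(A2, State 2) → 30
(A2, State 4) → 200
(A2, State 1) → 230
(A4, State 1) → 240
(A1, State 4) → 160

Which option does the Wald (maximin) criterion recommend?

A2

Row minima: A1=-70, A2=30, A3=-90, A4=-130, A5=-100, A6=-130
Best worst-case = 30 → A2.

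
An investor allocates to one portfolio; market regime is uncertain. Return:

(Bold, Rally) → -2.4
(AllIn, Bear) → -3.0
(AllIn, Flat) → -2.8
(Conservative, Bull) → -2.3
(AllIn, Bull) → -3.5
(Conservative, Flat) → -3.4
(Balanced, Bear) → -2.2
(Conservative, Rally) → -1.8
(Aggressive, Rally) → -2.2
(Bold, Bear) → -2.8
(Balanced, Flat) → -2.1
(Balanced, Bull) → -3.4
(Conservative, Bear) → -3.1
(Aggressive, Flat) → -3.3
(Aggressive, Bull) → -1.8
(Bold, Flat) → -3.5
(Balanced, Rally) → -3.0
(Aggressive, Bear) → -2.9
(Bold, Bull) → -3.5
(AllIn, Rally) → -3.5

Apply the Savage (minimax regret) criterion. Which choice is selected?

Column bests: Bear=-2.2, Flat=-2.1, Bull=-1.8, Rally=-1.8.
Conservative regrets: 0.9, 1.3, 0.5, 0.0 → max 1.3
Balanced regrets: 0.0, 0.0, 1.6, 1.2 → max 1.6
Aggressive regrets: 0.7, 1.2, 0.0, 0.4 → max 1.2
Bold regrets: 0.6, 1.4, 1.7, 0.6 → max 1.7
AllIn regrets: 0.8, 0.7, 1.7, 1.7 → max 1.7
Smallest max regret = 1.2 → Aggressive.

Aggressive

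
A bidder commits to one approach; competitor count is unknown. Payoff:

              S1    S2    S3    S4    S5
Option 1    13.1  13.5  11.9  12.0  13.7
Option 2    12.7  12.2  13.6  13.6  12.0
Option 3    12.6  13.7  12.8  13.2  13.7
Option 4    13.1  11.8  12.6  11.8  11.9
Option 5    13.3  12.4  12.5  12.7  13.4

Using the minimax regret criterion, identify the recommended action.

Column bests: S1=13.3, S2=13.7, S3=13.6, S4=13.6, S5=13.7.
Option 1 regrets: 0.2, 0.2, 1.7, 1.6, 0.0 → max 1.7
Option 2 regrets: 0.6, 1.5, 0.0, 0.0, 1.7 → max 1.7
Option 3 regrets: 0.7, 0.0, 0.8, 0.4, 0.0 → max 0.8
Option 4 regrets: 0.2, 1.9, 1.0, 1.8, 1.8 → max 1.9
Option 5 regrets: 0.0, 1.3, 1.1, 0.9, 0.3 → max 1.3
Smallest max regret = 0.8 → Option 3.

Option 3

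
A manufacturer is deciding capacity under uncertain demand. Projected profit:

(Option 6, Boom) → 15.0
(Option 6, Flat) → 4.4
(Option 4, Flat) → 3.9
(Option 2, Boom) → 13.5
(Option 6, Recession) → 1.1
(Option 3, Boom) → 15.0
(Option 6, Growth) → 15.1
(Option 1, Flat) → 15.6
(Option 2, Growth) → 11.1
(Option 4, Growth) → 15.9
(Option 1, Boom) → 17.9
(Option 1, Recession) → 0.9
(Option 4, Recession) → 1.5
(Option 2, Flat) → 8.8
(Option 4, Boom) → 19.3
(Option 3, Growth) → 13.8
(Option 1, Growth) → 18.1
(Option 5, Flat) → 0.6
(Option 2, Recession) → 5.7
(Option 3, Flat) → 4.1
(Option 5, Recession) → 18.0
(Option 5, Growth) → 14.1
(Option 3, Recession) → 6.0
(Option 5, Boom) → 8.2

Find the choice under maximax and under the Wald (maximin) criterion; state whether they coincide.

maximax → Option 4; maximin → Option 2 (disagree)

Row maxima: Option 1=18.1, Option 2=13.5, Option 3=15.0, Option 4=19.3, Option 5=18.0, Option 6=15.1
Best best-case = 19.3 → Option 4.
Row minima: Option 1=0.9, Option 2=5.7, Option 3=4.1, Option 4=1.5, Option 5=0.6, Option 6=1.1
Best worst-case = 5.7 → Option 2.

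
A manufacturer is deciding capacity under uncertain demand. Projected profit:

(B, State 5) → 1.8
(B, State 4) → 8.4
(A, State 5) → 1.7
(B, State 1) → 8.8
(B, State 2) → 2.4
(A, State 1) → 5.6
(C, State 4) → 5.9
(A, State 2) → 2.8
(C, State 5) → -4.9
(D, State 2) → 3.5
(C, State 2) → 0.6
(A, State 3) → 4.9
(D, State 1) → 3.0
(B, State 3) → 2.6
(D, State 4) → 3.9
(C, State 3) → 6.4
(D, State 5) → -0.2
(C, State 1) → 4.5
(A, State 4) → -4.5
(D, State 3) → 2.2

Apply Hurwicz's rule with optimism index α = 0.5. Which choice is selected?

A: 0.5·5.6 + 0.5·(-4.5) = 0.55
B: 0.5·8.8 + 0.5·1.8 = 5.3
C: 0.5·6.4 + 0.5·(-4.9) = 0.75
D: 0.5·3.9 + 0.5·(-0.2) = 1.85
Highest Hurwicz score = 5.3 → B.

B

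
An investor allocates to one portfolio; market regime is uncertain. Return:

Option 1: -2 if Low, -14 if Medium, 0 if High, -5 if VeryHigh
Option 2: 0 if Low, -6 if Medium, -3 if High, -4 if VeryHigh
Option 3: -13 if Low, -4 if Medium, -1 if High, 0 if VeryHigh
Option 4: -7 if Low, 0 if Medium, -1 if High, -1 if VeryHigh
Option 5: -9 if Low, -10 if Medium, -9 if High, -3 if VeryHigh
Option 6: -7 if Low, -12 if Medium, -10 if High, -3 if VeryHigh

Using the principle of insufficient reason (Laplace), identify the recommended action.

Option 4

Row averages: Option 1=-5.25, Option 2=-3.25, Option 3=-4.5, Option 4=-2.25, Option 5=-7.75, Option 6=-8
Highest average = -2.25 → Option 4.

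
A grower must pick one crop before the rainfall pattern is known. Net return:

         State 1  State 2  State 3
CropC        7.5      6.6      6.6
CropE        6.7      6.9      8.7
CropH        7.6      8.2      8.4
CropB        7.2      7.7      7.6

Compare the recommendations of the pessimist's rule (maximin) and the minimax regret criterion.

Row minima: CropC=6.6, CropE=6.7, CropH=7.6, CropB=7.2
Best worst-case = 7.6 → CropH.
Column bests: State 1=7.6, State 2=8.2, State 3=8.7.
CropC regrets: 0.1, 1.6, 2.1 → max 2.1
CropE regrets: 0.9, 1.3, 0.0 → max 1.3
CropH regrets: 0.0, 0.0, 0.3 → max 0.3
CropB regrets: 0.4, 0.5, 1.1 → max 1.1
Smallest max regret = 0.3 → CropH.

maximin → CropH; minimax regret → CropH (agree)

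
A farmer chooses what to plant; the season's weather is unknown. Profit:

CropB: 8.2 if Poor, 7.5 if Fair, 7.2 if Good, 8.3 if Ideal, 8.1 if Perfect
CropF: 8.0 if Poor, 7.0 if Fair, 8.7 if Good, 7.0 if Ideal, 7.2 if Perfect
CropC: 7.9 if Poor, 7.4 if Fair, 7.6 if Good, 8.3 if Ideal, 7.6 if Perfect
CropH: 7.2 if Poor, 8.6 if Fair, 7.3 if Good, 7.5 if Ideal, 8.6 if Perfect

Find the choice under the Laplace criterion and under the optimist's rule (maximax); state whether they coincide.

Row averages: CropB=7.86, CropF=7.58, CropC=7.76, CropH=7.84
Highest average = 7.86 → CropB.
Row maxima: CropB=8.3, CropF=8.7, CropC=8.3, CropH=8.6
Best best-case = 8.7 → CropF.

laplace → CropB; maximax → CropF (disagree)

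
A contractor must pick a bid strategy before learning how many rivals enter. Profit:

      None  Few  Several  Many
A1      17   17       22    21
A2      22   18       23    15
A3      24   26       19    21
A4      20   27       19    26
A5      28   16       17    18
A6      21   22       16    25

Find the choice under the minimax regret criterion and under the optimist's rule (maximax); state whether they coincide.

minimax regret → A3; maximax → A5 (disagree)

Column bests: None=28, Few=27, Several=23, Many=26.
A1 regrets: 11, 10, 1, 5 → max 11
A2 regrets: 6, 9, 0, 11 → max 11
A3 regrets: 4, 1, 4, 5 → max 5
A4 regrets: 8, 0, 4, 0 → max 8
A5 regrets: 0, 11, 6, 8 → max 11
A6 regrets: 7, 5, 7, 1 → max 7
Smallest max regret = 5 → A3.
Row maxima: A1=22, A2=23, A3=26, A4=27, A5=28, A6=25
Best best-case = 28 → A5.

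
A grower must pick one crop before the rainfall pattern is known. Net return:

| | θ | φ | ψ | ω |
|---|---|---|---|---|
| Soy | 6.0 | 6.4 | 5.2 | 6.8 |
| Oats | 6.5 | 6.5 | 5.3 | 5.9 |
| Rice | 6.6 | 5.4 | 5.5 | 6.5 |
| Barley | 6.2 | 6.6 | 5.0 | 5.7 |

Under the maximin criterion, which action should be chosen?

Row minima: Soy=5.2, Oats=5.3, Rice=5.4, Barley=5.0
Best worst-case = 5.4 → Rice.

Rice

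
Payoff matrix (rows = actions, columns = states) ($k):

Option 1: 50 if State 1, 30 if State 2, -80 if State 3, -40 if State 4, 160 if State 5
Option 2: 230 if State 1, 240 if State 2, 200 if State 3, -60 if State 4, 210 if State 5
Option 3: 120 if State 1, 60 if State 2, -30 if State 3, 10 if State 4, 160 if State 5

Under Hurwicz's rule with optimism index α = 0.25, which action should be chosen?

Option 1: 0.25·160 + 0.75·(-80) = -20
Option 2: 0.25·240 + 0.75·(-60) = 15
Option 3: 0.25·160 + 0.75·(-30) = 17.5
Highest Hurwicz score = 17.5 → Option 3.

Option 3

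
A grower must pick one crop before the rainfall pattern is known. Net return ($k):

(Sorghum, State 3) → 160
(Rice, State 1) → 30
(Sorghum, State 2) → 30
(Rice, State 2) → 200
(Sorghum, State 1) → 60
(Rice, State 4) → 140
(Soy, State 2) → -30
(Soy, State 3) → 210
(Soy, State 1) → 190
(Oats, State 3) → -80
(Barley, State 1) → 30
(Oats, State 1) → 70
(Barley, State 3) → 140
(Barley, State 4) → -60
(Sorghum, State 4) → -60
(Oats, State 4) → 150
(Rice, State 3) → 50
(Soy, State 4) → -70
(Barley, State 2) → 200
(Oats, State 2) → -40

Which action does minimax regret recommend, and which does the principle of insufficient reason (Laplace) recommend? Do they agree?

minimax regret → Rice; laplace → Rice (agree)

Column bests: State 1=190, State 2=200, State 3=210, State 4=150.
Rice regrets: 160, 0, 160, 10 → max 160
Sorghum regrets: 130, 170, 50, 210 → max 210
Barley regrets: 160, 0, 70, 210 → max 210
Soy regrets: 0, 230, 0, 220 → max 230
Oats regrets: 120, 240, 290, 0 → max 290
Smallest max regret = 160 → Rice.
Row averages: Rice=105, Sorghum=47.5, Barley=77.5, Soy=75, Oats=25
Highest average = 105 → Rice.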